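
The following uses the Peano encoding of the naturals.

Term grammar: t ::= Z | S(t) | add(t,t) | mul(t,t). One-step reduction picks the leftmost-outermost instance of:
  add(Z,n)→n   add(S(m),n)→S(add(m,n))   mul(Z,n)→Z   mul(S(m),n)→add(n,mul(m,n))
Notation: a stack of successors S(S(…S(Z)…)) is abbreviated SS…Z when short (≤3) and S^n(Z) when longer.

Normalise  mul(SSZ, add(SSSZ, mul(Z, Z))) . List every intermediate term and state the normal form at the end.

  start: mul(SSZ, add(SSSZ, mul(Z, Z)))
  →1  add(add(SSSZ, mul(Z, Z)), mul(SZ, add(SSSZ, mul(Z, Z))))
  →2  add(S(add(SSZ, mul(Z, Z))), mul(SZ, add(SSSZ, mul(Z, Z))))
  →3  S(add(add(SSZ, mul(Z, Z)), mul(SZ, add(SSSZ, mul(Z, Z)))))
  →4  S(add(S(add(SZ, mul(Z, Z))), mul(SZ, add(SSSZ, mul(Z, Z)))))
  →5  S(S(add(add(SZ, mul(Z, Z)), mul(SZ, add(SSSZ, mul(Z, Z))))))
  →6  S(S(add(S(add(Z, mul(Z, Z))), mul(SZ, add(SSSZ, mul(Z, Z))))))
  →7  S(S(S(add(add(Z, mul(Z, Z)), mul(SZ, add(SSSZ, mul(Z, Z)))))))
  →8  S(S(S(add(mul(Z, Z), mul(SZ, add(SSSZ, mul(Z, Z)))))))
  →9  S(S(S(add(Z, mul(SZ, add(SSSZ, mul(Z, Z)))))))
  →10  S(S(S(mul(SZ, add(SSSZ, mul(Z, Z))))))
  →11  S(S(S(add(add(SSSZ, mul(Z, Z)), mul(Z, add(SSSZ, mul(Z, Z)))))))
  →12  S(S(S(add(S(add(SSZ, mul(Z, Z))), mul(Z, add(SSSZ, mul(Z, Z)))))))
  →13  S(S(S(S(add(add(SSZ, mul(Z, Z)), mul(Z, add(SSSZ, mul(Z, Z))))))))
  →14  S(S(S(S(add(S(add(SZ, mul(Z, Z))), mul(Z, add(SSSZ, mul(Z, Z))))))))
  →15  S(S(S(S(S(add(add(SZ, mul(Z, Z)), mul(Z, add(SSSZ, mul(Z, Z)))))))))
  →16  S(S(S(S(S(add(S(add(Z, mul(Z, Z))), mul(Z, add(SSSZ, mul(Z, Z)))))))))
  →17  S(S(S(S(S(S(add(add(Z, mul(Z, Z)), mul(Z, add(SSSZ, mul(Z, Z))))))))))
  →18  S(S(S(S(S(S(add(mul(Z, Z), mul(Z, add(SSSZ, mul(Z, Z))))))))))
  →19  S(S(S(S(S(S(add(Z, mul(Z, add(SSSZ, mul(Z, Z))))))))))
  →20  S(S(S(S(S(S(mul(Z, add(SSSZ, mul(Z, Z)))))))))
  →21  S^6(Z)

Answer: normal form = S^6(Z)  (in 21 steps)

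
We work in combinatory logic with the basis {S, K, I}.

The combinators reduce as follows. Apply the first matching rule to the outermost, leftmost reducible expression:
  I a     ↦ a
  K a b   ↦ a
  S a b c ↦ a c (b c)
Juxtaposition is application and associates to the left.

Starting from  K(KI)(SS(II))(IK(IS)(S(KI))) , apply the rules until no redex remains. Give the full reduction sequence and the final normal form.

Answer: normal form = I  (in 2 steps)

Reduction:
  start: K(KI)(SS(II))(IK(IS)(S(KI)))
  [1] KI(IK(IS)(S(KI)))
  [2] I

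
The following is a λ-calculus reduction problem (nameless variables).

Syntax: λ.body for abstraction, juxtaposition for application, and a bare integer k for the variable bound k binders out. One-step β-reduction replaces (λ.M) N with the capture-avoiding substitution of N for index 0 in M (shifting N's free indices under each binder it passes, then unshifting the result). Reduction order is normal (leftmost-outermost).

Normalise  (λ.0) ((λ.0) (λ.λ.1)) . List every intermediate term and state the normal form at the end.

  start: (λ.0) ((λ.0) (λ.λ.1))
  →1  (λ.0) (λ.λ.1)
  →2  λ.λ.1

Answer: normal form = λ.λ.1  (in 2 steps)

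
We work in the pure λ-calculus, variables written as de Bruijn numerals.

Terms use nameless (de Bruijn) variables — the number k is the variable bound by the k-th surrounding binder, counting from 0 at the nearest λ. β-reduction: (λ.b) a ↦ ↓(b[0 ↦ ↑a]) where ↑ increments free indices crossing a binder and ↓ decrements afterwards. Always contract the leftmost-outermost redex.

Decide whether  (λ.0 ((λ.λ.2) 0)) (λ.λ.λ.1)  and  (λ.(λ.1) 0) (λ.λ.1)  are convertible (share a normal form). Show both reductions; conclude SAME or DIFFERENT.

Answer: SAME — A ⇓ λ.λ.1, B ⇓ λ.λ.1

Reduction:
Term A:
  start: (λ.0 ((λ.λ.2) 0)) (λ.λ.λ.1)
  step 1: (λ.λ.λ.1) ((λ.λ.λ.λ.λ.1) (λ.λ.λ.1))
  step 2: λ.λ.1

Term B:
  start: (λ.(λ.1) 0) (λ.λ.1)
  step 1: (λ.λ.λ.1) (λ.λ.1)
  step 2: λ.λ.1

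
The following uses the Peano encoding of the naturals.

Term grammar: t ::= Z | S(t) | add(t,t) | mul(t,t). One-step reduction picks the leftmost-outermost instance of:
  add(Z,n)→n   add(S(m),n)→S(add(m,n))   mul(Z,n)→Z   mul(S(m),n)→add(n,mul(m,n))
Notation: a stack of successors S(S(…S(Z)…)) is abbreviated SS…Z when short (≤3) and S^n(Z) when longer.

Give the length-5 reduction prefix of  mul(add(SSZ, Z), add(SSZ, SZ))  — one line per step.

  start: mul(add(SSZ, Z), add(SSZ, SZ))
  →1  mul(S(add(SZ, Z)), add(SSZ, SZ))
  →2  add(add(SSZ, SZ), mul(add(SZ, Z), add(SSZ, SZ)))
  →3  add(S(add(SZ, SZ)), mul(add(SZ, Z), add(SSZ, SZ)))
  →4  S(add(add(SZ, SZ), mul(add(SZ, Z), add(SSZ, SZ))))
  →5  S(add(S(add(Z, SZ)), mul(add(SZ, Z), add(SSZ, SZ))))

Answer: after 5 steps: S(add(S(add(Z, SZ)), mul(add(SZ, Z), add(SSZ, SZ))))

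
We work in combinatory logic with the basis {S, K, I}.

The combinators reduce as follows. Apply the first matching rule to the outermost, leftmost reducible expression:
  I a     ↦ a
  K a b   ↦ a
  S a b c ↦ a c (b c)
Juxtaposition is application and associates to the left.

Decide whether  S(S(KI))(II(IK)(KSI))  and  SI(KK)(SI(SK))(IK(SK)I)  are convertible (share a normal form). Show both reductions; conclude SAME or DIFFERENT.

Answer: DIFFERENT — A ⇓ S(S(KI))(KS), B ⇓ SKK

Reduction:
Term A:
  start: S(S(KI))(II(IK)(KSI))
  [1] S(S(KI))(I(IK)(KSI))
  [2] S(S(KI))(IK(KSI))
  [3] S(S(KI))(K(KSI))
  [4] S(S(KI))(KS)

Term B:
  start: SI(KK)(SI(SK))(IK(SK)I)
  [1] I(SI(SK))(KK(SI(SK)))(IK(SK)I)
  [2] SI(SK)(KK(SI(SK)))(IK(SK)I)
  [3] I(KK(SI(SK)))(SK(KK(SI(SK))))(IK(SK)I)
  [4] KK(SI(SK))(SK(KK(SI(SK))))(IK(SK)I)
  [5] K(SK(KK(SI(SK))))(IK(SK)I)
  [6] SK(KK(SI(SK)))
  [7] SKK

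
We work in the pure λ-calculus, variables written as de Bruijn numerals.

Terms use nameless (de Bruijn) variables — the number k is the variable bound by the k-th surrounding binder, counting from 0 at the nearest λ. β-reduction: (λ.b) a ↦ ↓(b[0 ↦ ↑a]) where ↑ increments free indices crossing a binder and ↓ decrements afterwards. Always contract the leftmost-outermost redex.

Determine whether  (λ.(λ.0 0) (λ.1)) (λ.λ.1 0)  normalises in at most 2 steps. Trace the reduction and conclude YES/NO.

  start: (λ.(λ.0 0) (λ.1)) (λ.λ.1 0)
  [1] (λ.0 0) (λ.λ.λ.1 0)
  [2] (λ.λ.λ.1 0) (λ.λ.λ.1 0)

Answer: NO — after 2 steps the term is (λ.λ.λ.1 0) (λ.λ.λ.1 0), not yet normal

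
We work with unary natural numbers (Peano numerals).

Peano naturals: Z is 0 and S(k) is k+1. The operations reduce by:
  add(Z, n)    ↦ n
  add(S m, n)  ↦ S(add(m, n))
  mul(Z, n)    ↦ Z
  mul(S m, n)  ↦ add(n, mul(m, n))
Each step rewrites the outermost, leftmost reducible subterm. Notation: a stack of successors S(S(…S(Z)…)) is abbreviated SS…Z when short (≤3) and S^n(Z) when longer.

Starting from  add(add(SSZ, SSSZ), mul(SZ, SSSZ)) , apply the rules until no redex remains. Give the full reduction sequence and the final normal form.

  start: add(add(SSZ, SSSZ), mul(SZ, SSSZ))
  →1  add(S(add(SZ, SSSZ)), mul(SZ, SSSZ))
  →2  S(add(add(SZ, SSSZ), mul(SZ, SSSZ)))
  →3  S(add(S(add(Z, SSSZ)), mul(SZ, SSSZ)))
  →4  S(S(add(add(Z, SSSZ), mul(SZ, SSSZ))))
  →5  S(S(add(SSSZ, mul(SZ, SSSZ))))
  →6  S(S(S(add(SSZ, mul(SZ, SSSZ)))))
  →7  S(S(S(S(add(SZ, mul(SZ, SSSZ))))))
  →8  S(S(S(S(S(add(Z, mul(SZ, SSSZ)))))))
  →9  S(S(S(S(S(mul(SZ, SSSZ))))))
  →10  S(S(S(S(S(add(SSSZ, mul(Z, SSSZ)))))))
  →11  S(S(S(S(S(S(add(SSZ, mul(Z, SSSZ))))))))
  →12  S(S(S(S(S(S(S(add(SZ, mul(Z, SSSZ)))))))))
  →13  S(S(S(S(S(S(S(S(add(Z, mul(Z, SSSZ))))))))))
  →14  S(S(S(S(S(S(S(S(mul(Z, SSSZ)))))))))
  →15  S^8(Z)

Answer: normal form = S^8(Z)  (in 15 steps)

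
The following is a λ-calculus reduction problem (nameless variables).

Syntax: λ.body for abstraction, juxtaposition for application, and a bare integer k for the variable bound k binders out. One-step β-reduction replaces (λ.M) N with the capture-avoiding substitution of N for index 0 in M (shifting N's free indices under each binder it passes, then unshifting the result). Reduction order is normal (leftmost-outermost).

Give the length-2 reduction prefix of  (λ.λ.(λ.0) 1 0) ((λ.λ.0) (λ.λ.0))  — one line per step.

  start: (λ.λ.(λ.0) 1 0) ((λ.λ.0) (λ.λ.0))
  →1  λ.(λ.0) ((λ.λ.0) (λ.λ.0)) 0
  →2  λ.(λ.λ.0) (λ.λ.0) 0

Answer: after 2 steps: λ.(λ.λ.0) (λ.λ.0) 0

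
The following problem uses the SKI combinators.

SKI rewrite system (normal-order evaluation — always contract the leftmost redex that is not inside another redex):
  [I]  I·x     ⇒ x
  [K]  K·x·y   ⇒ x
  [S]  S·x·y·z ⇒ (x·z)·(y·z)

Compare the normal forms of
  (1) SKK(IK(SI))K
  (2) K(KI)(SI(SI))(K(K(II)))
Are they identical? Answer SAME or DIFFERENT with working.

Answer: DIFFERENT — A ⇓ SI, B ⇓ I

Derivation:
Term A:
  start: SKK(IK(SI))K
  [1] K(IK(SI))(K(IK(SI)))K
  [2] IK(SI)K
  [3] K(SI)K
  [4] SI

Term B:
  start: K(KI)(SI(SI))(K(K(II)))
  [1] KI(K(K(II)))
  [2] I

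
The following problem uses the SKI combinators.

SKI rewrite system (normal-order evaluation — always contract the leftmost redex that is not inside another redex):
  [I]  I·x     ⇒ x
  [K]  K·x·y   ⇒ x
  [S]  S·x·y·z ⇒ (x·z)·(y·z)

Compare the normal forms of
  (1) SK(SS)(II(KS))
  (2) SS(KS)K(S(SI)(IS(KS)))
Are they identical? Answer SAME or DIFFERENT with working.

Term A:
  start: SK(SS)(II(KS))
  [1] K(II(KS))(SS(II(KS)))
  [2] II(KS)
  [3] I(KS)
  [4] KS

Term B:
  start: SS(KS)K(S(SI)(IS(KS)))
  [1] SK(KSK)(S(SI)(IS(KS)))
  [2] K(S(SI)(IS(KS)))(KSK(S(SI)(IS(KS))))
  [3] S(SI)(IS(KS))
  [4] S(SI)(S(KS))

Answer: DIFFERENT — A ⇓ KS, B ⇓ S(SI)(S(KS))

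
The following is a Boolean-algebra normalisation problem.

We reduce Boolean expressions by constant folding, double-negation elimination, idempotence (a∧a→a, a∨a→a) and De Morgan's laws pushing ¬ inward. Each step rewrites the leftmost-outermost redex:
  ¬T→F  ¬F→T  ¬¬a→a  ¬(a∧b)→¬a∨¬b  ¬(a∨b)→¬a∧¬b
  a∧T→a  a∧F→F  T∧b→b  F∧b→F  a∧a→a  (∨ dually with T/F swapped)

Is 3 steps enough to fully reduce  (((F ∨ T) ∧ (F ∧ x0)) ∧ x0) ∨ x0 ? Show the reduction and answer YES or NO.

Answer: NO — after 3 steps the term is (F ∧ x0) ∨ x0, not yet normal

Derivation:
  start: (((F ∨ T) ∧ (F ∧ x0)) ∧ x0) ∨ x0
  [1] ((T ∧ (F ∧ x0)) ∧ x0) ∨ x0
  [2] ((F ∧ x0) ∧ x0) ∨ x0
  [3] (F ∧ x0) ∨ x0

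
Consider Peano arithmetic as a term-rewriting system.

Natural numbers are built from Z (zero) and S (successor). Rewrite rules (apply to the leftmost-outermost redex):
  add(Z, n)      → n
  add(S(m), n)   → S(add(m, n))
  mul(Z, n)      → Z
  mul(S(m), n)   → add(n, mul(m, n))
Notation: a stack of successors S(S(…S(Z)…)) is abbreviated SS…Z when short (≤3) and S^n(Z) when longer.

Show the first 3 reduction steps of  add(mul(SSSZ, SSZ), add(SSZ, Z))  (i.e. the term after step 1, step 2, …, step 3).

  start: add(mul(SSSZ, SSZ), add(SSZ, Z))
  →1  add(add(SSZ, mul(SSZ, SSZ)), add(SSZ, Z))
  →2  add(S(add(SZ, mul(SSZ, SSZ))), add(SSZ, Z))
  →3  S(add(add(SZ, mul(SSZ, SSZ)), add(SSZ, Z)))

Answer: after 3 steps: S(add(add(SZ, mul(SSZ, SSZ)), add(SSZ, Z)))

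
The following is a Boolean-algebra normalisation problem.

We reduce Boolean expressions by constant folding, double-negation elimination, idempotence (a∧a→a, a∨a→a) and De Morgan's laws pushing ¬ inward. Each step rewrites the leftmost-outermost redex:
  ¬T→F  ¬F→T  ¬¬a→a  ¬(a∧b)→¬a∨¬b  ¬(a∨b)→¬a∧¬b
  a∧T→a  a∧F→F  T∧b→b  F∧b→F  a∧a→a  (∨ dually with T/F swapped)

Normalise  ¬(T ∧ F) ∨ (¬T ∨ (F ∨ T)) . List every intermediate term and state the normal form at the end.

Answer: normal form = T  (in 5 steps)

Derivation:
  start: ¬(T ∧ F) ∨ (¬T ∨ (F ∨ T))
  [1] (¬T ∨ ¬F) ∨ (¬T ∨ (F ∨ T))
  [2] (F ∨ ¬F) ∨ (¬T ∨ (F ∨ T))
  [3] ¬F ∨ (¬T ∨ (F ∨ T))
  [4] T ∨ (¬T ∨ (F ∨ T))
  [5] T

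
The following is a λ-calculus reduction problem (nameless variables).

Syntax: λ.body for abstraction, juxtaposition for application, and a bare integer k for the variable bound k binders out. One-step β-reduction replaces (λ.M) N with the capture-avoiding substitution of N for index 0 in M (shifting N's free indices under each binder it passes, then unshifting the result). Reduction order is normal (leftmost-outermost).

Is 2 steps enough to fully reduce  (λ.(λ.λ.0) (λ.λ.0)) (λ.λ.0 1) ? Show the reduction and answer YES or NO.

  start: (λ.(λ.λ.0) (λ.λ.0)) (λ.λ.0 1)
  step 1: (λ.λ.0) (λ.λ.0)
  step 2: λ.0

Answer: YES — reaches normal form λ.0 in 2 ≤ 2 steps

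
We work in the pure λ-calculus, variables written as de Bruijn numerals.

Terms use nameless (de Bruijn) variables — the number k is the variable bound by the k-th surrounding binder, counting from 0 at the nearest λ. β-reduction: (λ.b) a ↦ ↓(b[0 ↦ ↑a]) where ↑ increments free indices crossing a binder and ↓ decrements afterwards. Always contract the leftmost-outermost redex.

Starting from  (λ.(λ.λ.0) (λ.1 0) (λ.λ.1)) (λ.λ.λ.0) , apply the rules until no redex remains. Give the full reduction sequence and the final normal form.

  start: (λ.(λ.λ.0) (λ.1 0) (λ.λ.1)) (λ.λ.λ.0)
  [1] (λ.λ.0) (λ.(λ.λ.λ.0) 0) (λ.λ.1)
  [2] (λ.0) (λ.λ.1)
  [3] λ.λ.1

Answer: normal form = λ.λ.1  (in 3 steps)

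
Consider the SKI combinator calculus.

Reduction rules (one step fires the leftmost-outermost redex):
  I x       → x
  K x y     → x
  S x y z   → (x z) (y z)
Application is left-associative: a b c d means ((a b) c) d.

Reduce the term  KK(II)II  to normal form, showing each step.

  start: KK(II)II
  [1] KII
  [2] I

Answer: normal form = I  (in 2 steps)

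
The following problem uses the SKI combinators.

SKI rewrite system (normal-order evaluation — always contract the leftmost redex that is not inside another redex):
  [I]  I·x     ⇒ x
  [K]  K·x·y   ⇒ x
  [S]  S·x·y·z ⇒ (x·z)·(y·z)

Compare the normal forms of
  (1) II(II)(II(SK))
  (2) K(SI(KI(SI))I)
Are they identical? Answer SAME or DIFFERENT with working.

Answer: DIFFERENT — A ⇓ SK, B ⇓ KI

Reduction:
Term A:
  start: II(II)(II(SK))
  →1  I(II)(II(SK))
  →2  II(II(SK))
  →3  I(II(SK))
  →4  II(SK)
  →5  I(SK)
  →6  SK

Term B:
  start: K(SI(KI(SI))I)
  →1  K(II(KI(SI)I))
  →2  K(I(KI(SI)I))
  →3  K(KI(SI)I)
  →4  K(II)
  →5  KI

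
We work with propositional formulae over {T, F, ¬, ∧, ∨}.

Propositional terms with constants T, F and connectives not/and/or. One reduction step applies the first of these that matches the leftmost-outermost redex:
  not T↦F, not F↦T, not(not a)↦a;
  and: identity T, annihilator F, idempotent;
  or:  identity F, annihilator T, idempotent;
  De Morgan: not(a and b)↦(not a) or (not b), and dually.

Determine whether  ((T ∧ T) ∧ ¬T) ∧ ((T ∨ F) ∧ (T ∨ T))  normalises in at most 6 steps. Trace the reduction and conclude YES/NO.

Answer: YES — reaches normal form F in 4 ≤ 6 steps

Working:
  start: ((T ∧ T) ∧ ¬T) ∧ ((T ∨ F) ∧ (T ∨ T))
  →1  (T ∧ ¬T) ∧ ((T ∨ F) ∧ (T ∨ T))
  →2  ¬T ∧ ((T ∨ F) ∧ (T ∨ T))
  →3  F ∧ ((T ∨ F) ∧ (T ∨ T))
  →4  F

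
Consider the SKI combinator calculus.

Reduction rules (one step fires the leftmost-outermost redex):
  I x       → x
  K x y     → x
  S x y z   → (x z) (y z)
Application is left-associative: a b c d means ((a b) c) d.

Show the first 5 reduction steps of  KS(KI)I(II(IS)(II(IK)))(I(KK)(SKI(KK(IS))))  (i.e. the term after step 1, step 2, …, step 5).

  start: KS(KI)I(II(IS)(II(IK)))(I(KK)(SKI(KK(IS))))
  step 1: SI(II(IS)(II(IK)))(I(KK)(SKI(KK(IS))))
  step 2: I(I(KK)(SKI(KK(IS))))(II(IS)(II(IK))(I(KK)(SKI(KK(IS)))))
  step 3: I(KK)(SKI(KK(IS)))(II(IS)(II(IK))(I(KK)(SKI(KK(IS)))))
  step 4: KK(SKI(KK(IS)))(II(IS)(II(IK))(I(KK)(SKI(KK(IS)))))
  step 5: K(II(IS)(II(IK))(I(KK)(SKI(KK(IS)))))

Answer: after 5 steps: K(II(IS)(II(IK))(I(KK)(SKI(KK(IS)))))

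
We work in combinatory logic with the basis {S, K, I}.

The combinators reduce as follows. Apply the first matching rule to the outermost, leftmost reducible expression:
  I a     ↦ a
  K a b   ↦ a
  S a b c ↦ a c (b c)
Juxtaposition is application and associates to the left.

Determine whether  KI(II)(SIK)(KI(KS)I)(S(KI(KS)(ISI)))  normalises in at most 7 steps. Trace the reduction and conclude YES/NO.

  start: KI(II)(SIK)(KI(KS)I)(S(KI(KS)(ISI)))
  →1  I(SIK)(KI(KS)I)(S(KI(KS)(ISI)))
  →2  SIK(KI(KS)I)(S(KI(KS)(ISI)))
  →3  I(KI(KS)I)(K(KI(KS)I))(S(KI(KS)(ISI)))
  →4  KI(KS)I(K(KI(KS)I))(S(KI(KS)(ISI)))
  →5  II(K(KI(KS)I))(S(KI(KS)(ISI)))
  →6  I(K(KI(KS)I))(S(KI(KS)(ISI)))
  →7  K(KI(KS)I)(S(KI(KS)(ISI)))

Answer: NO — after 7 steps the term is K(KI(KS)I)(S(KI(KS)(ISI))), not yet normal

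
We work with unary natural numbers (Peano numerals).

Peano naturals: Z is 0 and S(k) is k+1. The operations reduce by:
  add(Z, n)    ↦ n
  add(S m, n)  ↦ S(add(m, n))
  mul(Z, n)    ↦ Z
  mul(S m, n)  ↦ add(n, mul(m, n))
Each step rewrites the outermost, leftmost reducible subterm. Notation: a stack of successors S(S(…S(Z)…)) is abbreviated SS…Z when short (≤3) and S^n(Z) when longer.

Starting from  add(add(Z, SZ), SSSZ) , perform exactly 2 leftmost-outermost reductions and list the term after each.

Answer: after 2 steps: S(add(Z, SSSZ))

Derivation:
  start: add(add(Z, SZ), SSSZ)
  step 1: add(SZ, SSSZ)
  step 2: S(add(Z, SSSZ))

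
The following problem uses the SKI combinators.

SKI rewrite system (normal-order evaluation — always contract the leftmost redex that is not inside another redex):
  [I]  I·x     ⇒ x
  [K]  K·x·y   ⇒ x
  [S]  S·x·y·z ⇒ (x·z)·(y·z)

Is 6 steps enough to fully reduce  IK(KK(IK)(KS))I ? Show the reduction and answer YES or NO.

Answer: YES — reaches normal form K(KS) in 3 ≤ 6 steps

Derivation:
  start: IK(KK(IK)(KS))I
  [1] K(KK(IK)(KS))I
  [2] KK(IK)(KS)
  [3] K(KS)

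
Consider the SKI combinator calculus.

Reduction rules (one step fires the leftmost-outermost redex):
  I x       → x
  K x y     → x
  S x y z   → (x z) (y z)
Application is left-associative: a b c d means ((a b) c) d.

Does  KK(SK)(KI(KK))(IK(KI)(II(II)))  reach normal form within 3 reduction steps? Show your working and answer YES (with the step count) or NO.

Answer: YES — reaches normal form I in 3 ≤ 3 steps

Derivation:
  start: KK(SK)(KI(KK))(IK(KI)(II(II)))
  [1] K(KI(KK))(IK(KI)(II(II)))
  [2] KI(KK)
  [3] I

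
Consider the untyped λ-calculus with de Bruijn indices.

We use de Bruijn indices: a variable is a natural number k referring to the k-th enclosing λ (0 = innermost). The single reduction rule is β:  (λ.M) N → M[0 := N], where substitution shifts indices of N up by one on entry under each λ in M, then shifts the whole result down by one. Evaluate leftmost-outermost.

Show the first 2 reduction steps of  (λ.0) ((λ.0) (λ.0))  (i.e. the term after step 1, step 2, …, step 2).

Answer: after 2 steps: λ.0

Reduction:
  start: (λ.0) ((λ.0) (λ.0))
  →1  (λ.0) (λ.0)
  →2  λ.0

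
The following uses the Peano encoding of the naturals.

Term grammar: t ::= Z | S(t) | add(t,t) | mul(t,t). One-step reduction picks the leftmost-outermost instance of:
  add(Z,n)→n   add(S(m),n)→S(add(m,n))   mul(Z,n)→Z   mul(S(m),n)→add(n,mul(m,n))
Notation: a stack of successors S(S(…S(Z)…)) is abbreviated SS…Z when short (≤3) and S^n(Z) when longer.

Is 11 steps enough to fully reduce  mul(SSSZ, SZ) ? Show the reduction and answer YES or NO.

Answer: YES — reaches normal form SSSZ in 10 ≤ 11 steps

Derivation:
  start: mul(SSSZ, SZ)
  step 1: add(SZ, mul(SSZ, SZ))
  step 2: S(add(Z, mul(SSZ, SZ)))
  step 3: S(mul(SSZ, SZ))
  step 4: S(add(SZ, mul(SZ, SZ)))
  step 5: S(S(add(Z, mul(SZ, SZ))))
  step 6: S(S(mul(SZ, SZ)))
  step 7: S(S(add(SZ, mul(Z, SZ))))
  step 8: S(S(S(add(Z, mul(Z, SZ)))))
  step 9: S(S(S(mul(Z, SZ))))
  step 10: SSSZ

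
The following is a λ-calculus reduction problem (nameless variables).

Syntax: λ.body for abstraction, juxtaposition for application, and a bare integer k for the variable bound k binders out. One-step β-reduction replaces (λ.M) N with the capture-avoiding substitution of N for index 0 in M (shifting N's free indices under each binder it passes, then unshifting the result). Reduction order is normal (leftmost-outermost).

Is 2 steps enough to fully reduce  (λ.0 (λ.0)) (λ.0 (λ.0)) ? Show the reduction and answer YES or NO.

  start: (λ.0 (λ.0)) (λ.0 (λ.0))
  step 1: (λ.0 (λ.0)) (λ.0)
  step 2: (λ.0) (λ.0)

Answer: NO — after 2 steps the term is (λ.0) (λ.0), not yet normal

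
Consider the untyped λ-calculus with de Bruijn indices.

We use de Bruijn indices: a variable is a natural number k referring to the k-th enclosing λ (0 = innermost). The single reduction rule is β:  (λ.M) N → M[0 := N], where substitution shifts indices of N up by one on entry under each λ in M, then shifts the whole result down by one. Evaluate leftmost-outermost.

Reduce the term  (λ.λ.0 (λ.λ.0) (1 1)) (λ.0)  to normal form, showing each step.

  start: (λ.λ.0 (λ.λ.0) (1 1)) (λ.0)
  step 1: λ.0 (λ.λ.0) ((λ.0) (λ.0))
  step 2: λ.0 (λ.λ.0) (λ.0)

Answer: normal form = λ.0 (λ.λ.0) (λ.0)  (in 2 steps)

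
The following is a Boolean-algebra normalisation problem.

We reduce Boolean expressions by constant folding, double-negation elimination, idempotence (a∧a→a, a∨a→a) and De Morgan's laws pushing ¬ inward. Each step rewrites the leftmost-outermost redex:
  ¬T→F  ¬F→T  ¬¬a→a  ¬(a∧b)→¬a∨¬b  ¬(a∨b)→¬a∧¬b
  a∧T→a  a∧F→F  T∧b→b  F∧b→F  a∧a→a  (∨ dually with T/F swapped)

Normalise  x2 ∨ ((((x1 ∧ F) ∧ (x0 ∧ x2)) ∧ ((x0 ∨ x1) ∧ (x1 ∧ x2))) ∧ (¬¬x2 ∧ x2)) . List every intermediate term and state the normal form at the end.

  start: x2 ∨ ((((x1 ∧ F) ∧ (x0 ∧ x2)) ∧ ((x0 ∨ x1) ∧ (x1 ∧ x2))) ∧ (¬¬x2 ∧ x2))
  step 1: x2 ∨ (((F ∧ (x0 ∧ x2)) ∧ ((x0 ∨ x1) ∧ (x1 ∧ x2))) ∧ (¬¬x2 ∧ x2))
  step 2: x2 ∨ ((F ∧ ((x0 ∨ x1) ∧ (x1 ∧ x2))) ∧ (¬¬x2 ∧ x2))
  step 3: x2 ∨ (F ∧ (¬¬x2 ∧ x2))
  step 4: x2 ∨ F
  step 5: x2

Answer: normal form = x2  (in 5 steps)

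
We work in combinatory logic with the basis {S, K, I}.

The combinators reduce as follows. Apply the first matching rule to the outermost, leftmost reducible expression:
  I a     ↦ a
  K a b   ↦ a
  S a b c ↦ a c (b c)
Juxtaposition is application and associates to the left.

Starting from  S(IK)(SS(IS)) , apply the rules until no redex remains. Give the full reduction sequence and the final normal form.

  start: S(IK)(SS(IS))
  →1  SK(SS(IS))
  →2  SK(SSS)

Answer: normal form = SK(SSS)  (in 2 steps)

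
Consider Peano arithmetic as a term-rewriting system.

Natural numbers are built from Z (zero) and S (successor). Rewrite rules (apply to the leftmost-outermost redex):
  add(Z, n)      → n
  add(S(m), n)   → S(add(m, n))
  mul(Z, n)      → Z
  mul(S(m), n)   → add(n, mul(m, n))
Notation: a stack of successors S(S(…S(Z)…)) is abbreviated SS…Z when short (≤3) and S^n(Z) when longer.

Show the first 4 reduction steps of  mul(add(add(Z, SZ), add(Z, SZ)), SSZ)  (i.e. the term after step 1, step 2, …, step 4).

Answer: after 4 steps: S(add(SZ, mul(add(Z, add(Z, SZ)), SSZ)))

Reduction:
  start: mul(add(add(Z, SZ), add(Z, SZ)), SSZ)
  [1] mul(add(SZ, add(Z, SZ)), SSZ)
  [2] mul(S(add(Z, add(Z, SZ))), SSZ)
  [3] add(SSZ, mul(add(Z, add(Z, SZ)), SSZ))
  [4] S(add(SZ, mul(add(Z, add(Z, SZ)), SSZ)))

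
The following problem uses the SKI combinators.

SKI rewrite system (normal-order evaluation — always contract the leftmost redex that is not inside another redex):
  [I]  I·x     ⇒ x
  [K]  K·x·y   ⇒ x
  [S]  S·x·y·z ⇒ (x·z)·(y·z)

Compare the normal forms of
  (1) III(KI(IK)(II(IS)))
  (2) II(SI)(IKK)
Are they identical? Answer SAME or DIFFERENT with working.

Term A:
  start: III(KI(IK)(II(IS)))
  [1] II(KI(IK)(II(IS)))
  [2] I(KI(IK)(II(IS)))
  [3] KI(IK)(II(IS))
  [4] I(II(IS))
  [5] II(IS)
  [6] I(IS)
  [7] IS
  [8] S

Term B:
  start: II(SI)(IKK)
  [1] I(SI)(IKK)
  [2] SI(IKK)
  [3] SI(KK)

Answer: DIFFERENT — A ⇓ S, B ⇓ SI(KK)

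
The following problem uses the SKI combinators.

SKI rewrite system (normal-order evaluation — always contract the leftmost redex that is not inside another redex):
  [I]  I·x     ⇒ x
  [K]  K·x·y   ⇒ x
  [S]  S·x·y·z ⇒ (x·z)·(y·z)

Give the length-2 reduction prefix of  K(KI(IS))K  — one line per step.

  start: K(KI(IS))K
  step 1: KI(IS)
  step 2: I

Answer: after 2 steps: I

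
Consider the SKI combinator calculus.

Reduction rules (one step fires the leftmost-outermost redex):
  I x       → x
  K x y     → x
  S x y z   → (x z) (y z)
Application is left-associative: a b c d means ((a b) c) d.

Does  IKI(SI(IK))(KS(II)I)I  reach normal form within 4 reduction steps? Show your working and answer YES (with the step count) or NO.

  start: IKI(SI(IK))(KS(II)I)I
  [1] KI(SI(IK))(KS(II)I)I
  [2] I(KS(II)I)I
  [3] KS(II)II
  [4] SII

Answer: YES — reaches normal form SII in 4 ≤ 4 steps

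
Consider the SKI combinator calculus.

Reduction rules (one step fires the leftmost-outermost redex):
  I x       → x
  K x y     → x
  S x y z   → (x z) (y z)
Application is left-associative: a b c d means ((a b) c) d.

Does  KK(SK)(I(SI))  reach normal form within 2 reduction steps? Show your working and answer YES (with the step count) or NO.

Answer: YES — reaches normal form K(SI) in 2 ≤ 2 steps

Reduction:
  start: KK(SK)(I(SI))
  →1  K(I(SI))
  →2  K(SI)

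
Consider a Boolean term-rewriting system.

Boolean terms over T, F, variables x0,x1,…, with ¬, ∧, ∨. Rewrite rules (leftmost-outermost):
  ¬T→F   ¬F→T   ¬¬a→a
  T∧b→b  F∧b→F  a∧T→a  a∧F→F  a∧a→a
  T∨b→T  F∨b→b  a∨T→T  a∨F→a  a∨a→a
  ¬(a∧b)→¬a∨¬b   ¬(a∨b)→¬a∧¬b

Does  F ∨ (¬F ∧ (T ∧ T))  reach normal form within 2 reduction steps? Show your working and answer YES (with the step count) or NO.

  start: F ∨ (¬F ∧ (T ∧ T))
  →1  ¬F ∧ (T ∧ T)
  →2  T ∧ (T ∧ T)

Answer: NO — after 2 steps the term is T ∧ (T ∧ T), not yet normal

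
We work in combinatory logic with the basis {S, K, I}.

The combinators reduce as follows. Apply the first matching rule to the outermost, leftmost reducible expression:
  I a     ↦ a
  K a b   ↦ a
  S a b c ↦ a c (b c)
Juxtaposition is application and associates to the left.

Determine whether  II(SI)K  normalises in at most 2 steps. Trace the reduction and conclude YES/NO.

Answer: YES — reaches normal form SIK in 2 ≤ 2 steps

Derivation:
  start: II(SI)K
  →1  I(SI)K
  →2  SIK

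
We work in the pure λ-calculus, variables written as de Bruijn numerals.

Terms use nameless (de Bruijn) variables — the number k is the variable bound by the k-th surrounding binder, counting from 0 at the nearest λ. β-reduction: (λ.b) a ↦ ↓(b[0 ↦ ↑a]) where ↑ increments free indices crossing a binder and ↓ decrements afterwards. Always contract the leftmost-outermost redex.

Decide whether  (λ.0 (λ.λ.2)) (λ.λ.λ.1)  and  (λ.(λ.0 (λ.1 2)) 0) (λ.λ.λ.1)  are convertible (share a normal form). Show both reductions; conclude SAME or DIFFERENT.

Term A:
  start: (λ.0 (λ.λ.2)) (λ.λ.λ.1)
  →1  (λ.λ.λ.1) (λ.λ.λ.λ.λ.1)
  →2  λ.λ.1

Term B:
  start: (λ.(λ.0 (λ.1 2)) 0) (λ.λ.λ.1)
  →1  (λ.0 (λ.1 (λ.λ.λ.1))) (λ.λ.λ.1)
  →2  (λ.λ.λ.1) (λ.(λ.λ.λ.1) (λ.λ.λ.1))
  →3  λ.λ.1

Answer: SAME — A ⇓ λ.λ.1, B ⇓ λ.λ.1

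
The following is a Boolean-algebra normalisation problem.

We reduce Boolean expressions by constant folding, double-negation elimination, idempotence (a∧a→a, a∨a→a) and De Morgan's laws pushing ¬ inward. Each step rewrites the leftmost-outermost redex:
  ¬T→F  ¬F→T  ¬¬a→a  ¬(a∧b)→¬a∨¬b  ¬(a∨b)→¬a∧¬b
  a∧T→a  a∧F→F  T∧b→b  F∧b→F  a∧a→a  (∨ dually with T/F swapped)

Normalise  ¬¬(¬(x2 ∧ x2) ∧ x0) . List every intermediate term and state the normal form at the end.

Answer: normal form = ¬x2 ∧ x0  (in 3 steps)

Reduction:
  start: ¬¬(¬(x2 ∧ x2) ∧ x0)
  [1] ¬(x2 ∧ x2) ∧ x0
  [2] (¬x2 ∨ ¬x2) ∧ x0
  [3] ¬x2 ∧ x0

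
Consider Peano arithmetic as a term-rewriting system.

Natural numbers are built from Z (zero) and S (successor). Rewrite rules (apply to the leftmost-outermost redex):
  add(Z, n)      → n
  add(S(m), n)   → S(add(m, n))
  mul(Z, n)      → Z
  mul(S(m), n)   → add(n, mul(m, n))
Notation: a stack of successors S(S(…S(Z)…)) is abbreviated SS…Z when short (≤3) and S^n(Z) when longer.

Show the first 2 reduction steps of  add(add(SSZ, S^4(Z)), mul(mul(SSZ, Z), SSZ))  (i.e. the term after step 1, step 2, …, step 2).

  start: add(add(SSZ, S^4(Z)), mul(mul(SSZ, Z), SSZ))
  step 1: add(S(add(SZ, S^4(Z))), mul(mul(SSZ, Z), SSZ))
  step 2: S(add(add(SZ, S^4(Z)), mul(mul(SSZ, Z), SSZ)))

Answer: after 2 steps: S(add(add(SZ, S^4(Z)), mul(mul(SSZ, Z), SSZ)))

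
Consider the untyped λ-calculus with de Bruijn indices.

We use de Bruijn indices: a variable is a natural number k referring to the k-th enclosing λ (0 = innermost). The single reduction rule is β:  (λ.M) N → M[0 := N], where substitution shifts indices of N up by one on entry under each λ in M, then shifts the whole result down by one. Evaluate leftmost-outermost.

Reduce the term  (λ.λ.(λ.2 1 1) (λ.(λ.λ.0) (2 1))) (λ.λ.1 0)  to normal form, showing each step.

  start: (λ.λ.(λ.2 1 1) (λ.(λ.λ.0) (2 1))) (λ.λ.1 0)
  [1] λ.(λ.(λ.λ.1 0) 1 1) (λ.(λ.λ.0) ((λ.λ.1 0) 1))
  [2] λ.(λ.λ.1 0) 0 0
  [3] λ.(λ.1 0) 0
  [4] λ.0 0

Answer: normal form = λ.0 0  (in 4 steps)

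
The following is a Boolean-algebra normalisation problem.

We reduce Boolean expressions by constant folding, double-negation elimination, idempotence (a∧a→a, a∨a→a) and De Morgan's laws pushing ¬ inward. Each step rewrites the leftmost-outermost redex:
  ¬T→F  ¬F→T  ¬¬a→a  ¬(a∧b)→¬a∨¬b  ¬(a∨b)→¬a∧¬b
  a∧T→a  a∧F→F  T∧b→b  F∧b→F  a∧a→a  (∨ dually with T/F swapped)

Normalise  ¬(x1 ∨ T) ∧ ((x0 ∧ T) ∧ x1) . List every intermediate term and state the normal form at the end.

  start: ¬(x1 ∨ T) ∧ ((x0 ∧ T) ∧ x1)
  step 1: (¬x1 ∧ ¬T) ∧ ((x0 ∧ T) ∧ x1)
  step 2: (¬x1 ∧ F) ∧ ((x0 ∧ T) ∧ x1)
  step 3: F ∧ ((x0 ∧ T) ∧ x1)
  step 4: F

Answer: normal form = F  (in 4 steps)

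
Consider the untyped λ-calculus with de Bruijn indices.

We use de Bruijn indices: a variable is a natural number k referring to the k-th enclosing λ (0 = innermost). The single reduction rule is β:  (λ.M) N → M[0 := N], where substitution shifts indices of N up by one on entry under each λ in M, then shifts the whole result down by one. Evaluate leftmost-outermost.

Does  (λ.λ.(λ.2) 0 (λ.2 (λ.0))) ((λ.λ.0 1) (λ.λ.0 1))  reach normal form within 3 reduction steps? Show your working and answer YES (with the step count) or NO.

Answer: NO — after 3 steps the term is λ.(λ.0 (λ.λ.0 1)) (λ.(λ.λ.0 1) (λ.λ.0 1) (λ.0)), not yet normal

Reduction:
  start: (λ.λ.(λ.2) 0 (λ.2 (λ.0))) ((λ.λ.0 1) (λ.λ.0 1))
  step 1: λ.(λ.(λ.λ.0 1) (λ.λ.0 1)) 0 (λ.(λ.λ.0 1) (λ.λ.0 1) (λ.0))
  step 2: λ.(λ.λ.0 1) (λ.λ.0 1) (λ.(λ.λ.0 1) (λ.λ.0 1) (λ.0))
  step 3: λ.(λ.0 (λ.λ.0 1)) (λ.(λ.λ.0 1) (λ.λ.0 1) (λ.0))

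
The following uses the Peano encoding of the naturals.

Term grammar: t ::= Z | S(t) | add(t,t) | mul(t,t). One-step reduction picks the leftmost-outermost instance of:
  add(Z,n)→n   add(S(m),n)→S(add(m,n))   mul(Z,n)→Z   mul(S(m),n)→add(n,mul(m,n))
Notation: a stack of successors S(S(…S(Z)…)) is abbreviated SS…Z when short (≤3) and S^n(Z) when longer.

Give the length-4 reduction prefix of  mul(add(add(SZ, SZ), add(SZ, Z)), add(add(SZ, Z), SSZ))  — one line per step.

  start: mul(add(add(SZ, SZ), add(SZ, Z)), add(add(SZ, Z), SSZ))
  [1] mul(add(S(add(Z, SZ)), add(SZ, Z)), add(add(SZ, Z), SSZ))
  [2] mul(S(add(add(Z, SZ), add(SZ, Z))), add(add(SZ, Z), SSZ))
  [3] add(add(add(SZ, Z), SSZ), mul(add(add(Z, SZ), add(SZ, Z)), add(add(SZ, Z), SSZ)))
  [4] add(add(S(add(Z, Z)), SSZ), mul(add(add(Z, SZ), add(SZ, Z)), add(add(SZ, Z), SSZ)))

Answer: after 4 steps: add(add(S(add(Z, Z)), SSZ), mul(add(add(Z, SZ), add(SZ, Z)), add(add(SZ, Z), SSZ)))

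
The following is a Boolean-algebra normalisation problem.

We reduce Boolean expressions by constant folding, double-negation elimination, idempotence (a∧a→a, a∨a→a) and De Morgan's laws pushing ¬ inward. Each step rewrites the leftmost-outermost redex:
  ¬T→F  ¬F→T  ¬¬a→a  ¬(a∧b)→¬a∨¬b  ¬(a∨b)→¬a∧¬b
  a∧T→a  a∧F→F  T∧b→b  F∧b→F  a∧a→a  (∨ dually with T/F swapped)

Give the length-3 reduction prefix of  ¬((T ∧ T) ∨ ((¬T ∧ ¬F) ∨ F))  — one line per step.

  start: ¬((T ∧ T) ∨ ((¬T ∧ ¬F) ∨ F))
  →1  ¬(T ∧ T) ∧ ¬((¬T ∧ ¬F) ∨ F)
  →2  (¬T ∨ ¬T) ∧ ¬((¬T ∧ ¬F) ∨ F)
  →3  ¬T ∧ ¬((¬T ∧ ¬F) ∨ F)

Answer: after 3 steps: ¬T ∧ ¬((¬T ∧ ¬F) ∨ F)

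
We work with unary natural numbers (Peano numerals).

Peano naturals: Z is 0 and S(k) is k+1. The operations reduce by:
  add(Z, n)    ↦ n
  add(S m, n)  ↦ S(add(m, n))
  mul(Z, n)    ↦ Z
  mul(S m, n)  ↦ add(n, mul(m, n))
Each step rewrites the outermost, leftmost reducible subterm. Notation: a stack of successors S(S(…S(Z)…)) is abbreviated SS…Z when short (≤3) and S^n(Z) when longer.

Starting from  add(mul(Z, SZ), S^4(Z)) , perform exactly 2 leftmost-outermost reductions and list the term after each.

Answer: after 2 steps: S^4(Z)

Working:
  start: add(mul(Z, SZ), S^4(Z))
  step 1: add(Z, S^4(Z))
  step 2: S^4(Z)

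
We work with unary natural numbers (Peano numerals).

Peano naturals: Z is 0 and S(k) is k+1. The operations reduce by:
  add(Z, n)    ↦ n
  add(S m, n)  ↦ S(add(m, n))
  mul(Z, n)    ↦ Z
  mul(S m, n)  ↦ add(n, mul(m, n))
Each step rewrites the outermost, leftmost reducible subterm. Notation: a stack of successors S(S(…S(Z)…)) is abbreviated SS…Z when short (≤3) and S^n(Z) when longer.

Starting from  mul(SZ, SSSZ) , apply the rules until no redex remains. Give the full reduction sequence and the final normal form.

Answer: normal form = SSSZ  (in 6 steps)

Reduction:
  start: mul(SZ, SSSZ)
  step 1: add(SSSZ, mul(Z, SSSZ))
  step 2: S(add(SSZ, mul(Z, SSSZ)))
  step 3: S(S(add(SZ, mul(Z, SSSZ))))
  step 4: S(S(S(add(Z, mul(Z, SSSZ)))))
  step 5: S(S(S(mul(Z, SSSZ))))
  step 6: SSSZ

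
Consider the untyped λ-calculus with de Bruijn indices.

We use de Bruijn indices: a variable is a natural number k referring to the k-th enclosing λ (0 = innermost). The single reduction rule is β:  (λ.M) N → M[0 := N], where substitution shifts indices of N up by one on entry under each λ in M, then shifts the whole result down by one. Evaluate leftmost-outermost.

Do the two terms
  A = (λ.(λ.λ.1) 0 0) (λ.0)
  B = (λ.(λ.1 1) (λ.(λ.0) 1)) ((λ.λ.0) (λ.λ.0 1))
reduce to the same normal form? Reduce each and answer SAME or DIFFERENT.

Term A:
  start: (λ.(λ.λ.1) 0 0) (λ.0)
  step 1: (λ.λ.1) (λ.0) (λ.0)
  step 2: (λ.λ.0) (λ.0)
  step 3: λ.0

Term B:
  start: (λ.(λ.1 1) (λ.(λ.0) 1)) ((λ.λ.0) (λ.λ.0 1))
  step 1: (λ.(λ.λ.0) (λ.λ.0 1) ((λ.λ.0) (λ.λ.0 1))) (λ.(λ.0) ((λ.λ.0) (λ.λ.0 1)))
  step 2: (λ.λ.0) (λ.λ.0 1) ((λ.λ.0) (λ.λ.0 1))
  step 3: (λ.0) ((λ.λ.0) (λ.λ.0 1))
  step 4: (λ.λ.0) (λ.λ.0 1)
  step 5: λ.0

Answer: SAME — A ⇓ λ.0, B ⇓ λ.0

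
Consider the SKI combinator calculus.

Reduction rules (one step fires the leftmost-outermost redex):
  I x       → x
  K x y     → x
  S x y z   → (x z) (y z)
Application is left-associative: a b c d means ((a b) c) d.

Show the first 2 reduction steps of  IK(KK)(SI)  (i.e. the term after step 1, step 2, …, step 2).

Answer: after 2 steps: KK

Derivation:
  start: IK(KK)(SI)
  [1] K(KK)(SI)
  [2] KK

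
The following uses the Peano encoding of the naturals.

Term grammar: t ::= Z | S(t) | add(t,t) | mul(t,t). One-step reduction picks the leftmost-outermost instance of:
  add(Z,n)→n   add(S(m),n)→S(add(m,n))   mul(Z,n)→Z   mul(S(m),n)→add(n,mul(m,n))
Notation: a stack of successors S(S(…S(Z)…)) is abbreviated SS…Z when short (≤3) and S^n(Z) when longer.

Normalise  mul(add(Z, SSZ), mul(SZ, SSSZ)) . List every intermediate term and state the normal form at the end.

Answer: normal form = S^6(Z)  (in 24 steps)

Working:
  start: mul(add(Z, SSZ), mul(SZ, SSSZ))
  step 1: mul(SSZ, mul(SZ, SSSZ))
  step 2: add(mul(SZ, SSSZ), mul(SZ, mul(SZ, SSSZ)))
  step 3: add(add(SSSZ, mul(Z, SSSZ)), mul(SZ, mul(SZ, SSSZ)))
  step 4: add(S(add(SSZ, mul(Z, SSSZ))), mul(SZ, mul(SZ, SSSZ)))
  step 5: S(add(add(SSZ, mul(Z, SSSZ)), mul(SZ, mul(SZ, SSSZ))))
  step 6: S(add(S(add(SZ, mul(Z, SSSZ))), mul(SZ, mul(SZ, SSSZ))))
  step 7: S(S(add(add(SZ, mul(Z, SSSZ)), mul(SZ, mul(SZ, SSSZ)))))
  step 8: S(S(add(S(add(Z, mul(Z, SSSZ))), mul(SZ, mul(SZ, SSSZ)))))
  step 9: S(S(S(add(add(Z, mul(Z, SSSZ)), mul(SZ, mul(SZ, SSSZ))))))
  step 10: S(S(S(add(mul(Z, SSSZ), mul(SZ, mul(SZ, SSSZ))))))
  step 11: S(S(S(add(Z, mul(SZ, mul(SZ, SSSZ))))))
  step 12: S(S(S(mul(SZ, mul(SZ, SSSZ)))))
  step 13: S(S(S(add(mul(SZ, SSSZ), mul(Z, mul(SZ, SSSZ))))))
  step 14: S(S(S(add(add(SSSZ, mul(Z, SSSZ)), mul(Z, mul(SZ, SSSZ))))))
  step 15: S(S(S(add(S(add(SSZ, mul(Z, SSSZ))), mul(Z, mul(SZ, SSSZ))))))
  step 16: S(S(S(S(add(add(SSZ, mul(Z, SSSZ)), mul(Z, mul(SZ, SSSZ)))))))
  step 17: S(S(S(S(add(S(add(SZ, mul(Z, SSSZ))), mul(Z, mul(SZ, SSSZ)))))))
  step 18: S(S(S(S(S(add(add(SZ, mul(Z, SSSZ)), mul(Z, mul(SZ, SSSZ))))))))
  step 19: S(S(S(S(S(add(S(add(Z, mul(Z, SSSZ))), mul(Z, mul(SZ, SSSZ))))))))
  step 20: S(S(S(S(S(S(add(add(Z, mul(Z, SSSZ)), mul(Z, mul(SZ, SSSZ)))))))))
  step 21: S(S(S(S(S(S(add(mul(Z, SSSZ), mul(Z, mul(SZ, SSSZ)))))))))
  step 22: S(S(S(S(S(S(add(Z, mul(Z, mul(SZ, SSSZ)))))))))
  step 23: S(S(S(S(S(S(mul(Z, mul(SZ, SSSZ))))))))
  step 24: S^6(Z)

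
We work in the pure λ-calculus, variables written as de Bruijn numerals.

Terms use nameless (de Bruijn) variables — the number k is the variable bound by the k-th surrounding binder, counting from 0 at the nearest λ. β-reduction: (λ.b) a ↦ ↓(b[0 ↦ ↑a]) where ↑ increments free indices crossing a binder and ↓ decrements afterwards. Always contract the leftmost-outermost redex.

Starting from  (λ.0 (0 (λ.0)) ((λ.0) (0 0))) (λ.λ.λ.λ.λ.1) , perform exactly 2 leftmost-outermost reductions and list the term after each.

  start: (λ.0 (0 (λ.0)) ((λ.0) (0 0))) (λ.λ.λ.λ.λ.1)
  [1] (λ.λ.λ.λ.λ.1) ((λ.λ.λ.λ.λ.1) (λ.0)) ((λ.0) ((λ.λ.λ.λ.λ.1) (λ.λ.λ.λ.λ.1)))
  [2] (λ.λ.λ.λ.1) ((λ.0) ((λ.λ.λ.λ.λ.1) (λ.λ.λ.λ.λ.1)))

Answer: after 2 steps: (λ.λ.λ.λ.1) ((λ.0) ((λ.λ.λ.λ.λ.1) (λ.λ.λ.λ.λ.1)))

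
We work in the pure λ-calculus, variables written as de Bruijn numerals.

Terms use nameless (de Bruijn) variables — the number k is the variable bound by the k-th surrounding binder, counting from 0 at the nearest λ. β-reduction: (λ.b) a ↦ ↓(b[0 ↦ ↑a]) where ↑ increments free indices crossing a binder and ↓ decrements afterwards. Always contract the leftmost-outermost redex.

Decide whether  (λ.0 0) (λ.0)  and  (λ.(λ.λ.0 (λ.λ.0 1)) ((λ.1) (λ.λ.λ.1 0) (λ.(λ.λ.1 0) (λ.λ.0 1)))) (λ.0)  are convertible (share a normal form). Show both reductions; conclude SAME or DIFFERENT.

Term A:
  start: (λ.0 0) (λ.0)
  step 1: (λ.0) (λ.0)
  step 2: λ.0

Term B:
  start: (λ.(λ.λ.0 (λ.λ.0 1)) ((λ.1) (λ.λ.λ.1 0) (λ.(λ.λ.1 0) (λ.λ.0 1)))) (λ.0)
  step 1: (λ.λ.0 (λ.λ.0 1)) ((λ.λ.0) (λ.λ.λ.1 0) (λ.(λ.λ.1 0) (λ.λ.0 1)))
  step 2: λ.0 (λ.λ.0 1)

Answer: DIFFERENT — A ⇓ λ.0, B ⇓ λ.0 (λ.λ.0 1)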